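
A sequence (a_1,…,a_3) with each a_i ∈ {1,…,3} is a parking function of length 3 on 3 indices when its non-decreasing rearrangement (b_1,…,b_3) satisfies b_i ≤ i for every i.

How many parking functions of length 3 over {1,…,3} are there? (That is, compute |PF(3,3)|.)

16

|PF(3,3)| = (3+1−3)·(3+1)^{3−1} = 1·16 = 16 (Pollak)
Check (1,2,2) → sorted (1,2,2): b_i ≤ i ∀i, a PF.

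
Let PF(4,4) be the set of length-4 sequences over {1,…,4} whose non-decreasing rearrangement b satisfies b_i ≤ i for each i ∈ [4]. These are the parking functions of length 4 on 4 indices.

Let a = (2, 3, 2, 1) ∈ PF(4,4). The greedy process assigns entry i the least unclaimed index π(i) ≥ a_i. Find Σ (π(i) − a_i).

2

Σπ(i) = 1+…+4 = 10; Σa = 2+3+2+1 = 8; disp = 10−8 = 2.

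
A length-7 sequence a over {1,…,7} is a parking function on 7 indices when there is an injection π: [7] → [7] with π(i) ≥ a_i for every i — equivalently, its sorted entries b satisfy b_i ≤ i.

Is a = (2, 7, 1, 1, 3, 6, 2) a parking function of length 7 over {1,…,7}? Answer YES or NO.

YES

Order a: b = (1, 1, 2, 2, 3, 6, 7).
  b_1=1 ≤ 1
  b_2=1 ≤ 2
  b_3=2 ≤ 3
  b_4=2 ≤ 4
  b_5=3 ≤ 5
  b_6=6 ≤ 6
  b_7=7 ≤ 7
All bounds hold ⇒ YES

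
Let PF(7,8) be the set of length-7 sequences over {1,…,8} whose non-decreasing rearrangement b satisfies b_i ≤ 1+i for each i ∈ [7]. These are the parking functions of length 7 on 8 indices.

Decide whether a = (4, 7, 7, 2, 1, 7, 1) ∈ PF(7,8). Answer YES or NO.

NO

Rearranged: b = (1, 1, 2, 4, 7, 7, 7).
  b_1=1 ≤ 2
  b_2=1 ≤ 3
  b_3=2 ≤ 4
  b_4=4 ≤ 5
  b_5=7 > 6
  fails at i=5 ⇒ NO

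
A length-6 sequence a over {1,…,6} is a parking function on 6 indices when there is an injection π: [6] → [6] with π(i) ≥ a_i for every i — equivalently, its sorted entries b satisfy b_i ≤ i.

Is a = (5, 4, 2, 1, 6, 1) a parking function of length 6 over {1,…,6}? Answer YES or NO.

Sorted: b = (1, 1, 2, 4, 5, 6).
  b_1=1 ≤ 1
  b_2=1 ≤ 2
  b_3=2 ≤ 3
  b_4=4 ≤ 4
  b_5=5 ≤ 5
  b_6=6 ≤ 6
All bounds hold ⇒ YES

YES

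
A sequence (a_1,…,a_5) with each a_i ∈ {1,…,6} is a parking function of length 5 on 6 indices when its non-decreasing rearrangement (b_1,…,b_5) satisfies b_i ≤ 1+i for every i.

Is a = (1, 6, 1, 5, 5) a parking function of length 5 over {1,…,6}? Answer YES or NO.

NO

Rearranged: b = (1, 1, 5, 5, 6).
  b_1=1 ≤ 2
  b_2=1 ≤ 3
  b_3=5 > 4
  fails at i=3 ⇒ NO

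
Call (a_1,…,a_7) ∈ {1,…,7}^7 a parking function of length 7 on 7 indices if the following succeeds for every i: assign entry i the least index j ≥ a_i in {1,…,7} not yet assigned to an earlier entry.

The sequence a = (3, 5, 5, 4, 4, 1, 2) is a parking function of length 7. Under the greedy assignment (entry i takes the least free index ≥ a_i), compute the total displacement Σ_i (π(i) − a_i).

4

Σπ = 7·8/2 = 28 (π permutes [7]); Σa = 3+5+5+4+4+1+2 = 24; disp = 28−24 = 4.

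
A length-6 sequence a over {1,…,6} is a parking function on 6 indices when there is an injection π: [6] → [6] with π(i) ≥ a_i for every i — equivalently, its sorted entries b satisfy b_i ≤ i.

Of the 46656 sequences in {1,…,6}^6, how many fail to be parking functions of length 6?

|PF| = (6−6+1)·(6+1)^(6−1) = 1×16807 = 16807 [KW]
Check (6,5,2,5,1,3) → sorted (1,2,3,5,5,6): b_4=5>4, not a PF.
Total 46656; non-PF = 46656−16807 = 29849

29849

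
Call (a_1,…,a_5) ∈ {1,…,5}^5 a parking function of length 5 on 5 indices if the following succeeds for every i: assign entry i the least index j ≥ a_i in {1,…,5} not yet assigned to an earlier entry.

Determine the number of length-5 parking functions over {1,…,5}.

1296

|PF| = (6−5)·6^(5−1) = 1 · 1296 = 1296 (Konheim–Weiss)
One tuple (1,2,4,3,4) → sorted (1,2,3,4,4): b_i ≤ i ∀i, a PF.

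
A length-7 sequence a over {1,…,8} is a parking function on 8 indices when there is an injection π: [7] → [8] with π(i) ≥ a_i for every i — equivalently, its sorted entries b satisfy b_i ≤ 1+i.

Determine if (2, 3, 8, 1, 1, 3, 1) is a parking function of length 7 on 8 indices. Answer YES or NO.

Order a: b = (1, 1, 1, 2, 3, 3, 8).
  b_1=1 ≤ 2
  b_2=1 ≤ 3
  b_3=1 ≤ 4
  b_4=2 ≤ 5
  b_5=3 ≤ 6
  b_6=3 ≤ 7
  b_7=8 ≤ 8
All bounds hold ⇒ YES

YES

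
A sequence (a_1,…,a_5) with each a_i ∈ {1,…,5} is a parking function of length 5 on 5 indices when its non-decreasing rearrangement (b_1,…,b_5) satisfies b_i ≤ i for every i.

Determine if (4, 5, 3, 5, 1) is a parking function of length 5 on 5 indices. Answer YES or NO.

Sorted: b = (1, 3, 4, 5, 5).
  b_1=1 ≤ 1
  b_2=3 > 2
  fails at i=2 ⇒ NO

NO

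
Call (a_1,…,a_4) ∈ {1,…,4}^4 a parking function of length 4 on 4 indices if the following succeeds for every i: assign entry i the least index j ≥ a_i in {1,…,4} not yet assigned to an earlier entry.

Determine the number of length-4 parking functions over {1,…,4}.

#PF = (4−4+1)·(4+1)^(4−1) = 1 · 125 = 125 (Konheim–Weiss)
Check (2,1,4,2) → sorted (1,2,2,4): b_i ≤ i ∀i, a PF.

125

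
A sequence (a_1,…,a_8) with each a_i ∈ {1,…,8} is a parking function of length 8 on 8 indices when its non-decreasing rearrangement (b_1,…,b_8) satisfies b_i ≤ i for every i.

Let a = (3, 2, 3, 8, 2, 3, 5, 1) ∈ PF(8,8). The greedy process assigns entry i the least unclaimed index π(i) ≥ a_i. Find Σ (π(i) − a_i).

Σπ(i) = 1+…+8 = 36; Σa = 3+2+3+8+2+3+5+1 = 27; disp = 36−27 = 9.

9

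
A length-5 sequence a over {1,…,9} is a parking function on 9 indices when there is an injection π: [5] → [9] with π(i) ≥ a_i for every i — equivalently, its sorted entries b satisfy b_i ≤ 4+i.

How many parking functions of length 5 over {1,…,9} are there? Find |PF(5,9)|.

50000

#PF = (9−5+1)·(9+1)^(5−1) = 5 · 10000 = 50000 [KW]
E.g. (8,3,5,1,6) → sorted (1,3,5,6,8): b_i ≤ 4+i ∀i, a PF.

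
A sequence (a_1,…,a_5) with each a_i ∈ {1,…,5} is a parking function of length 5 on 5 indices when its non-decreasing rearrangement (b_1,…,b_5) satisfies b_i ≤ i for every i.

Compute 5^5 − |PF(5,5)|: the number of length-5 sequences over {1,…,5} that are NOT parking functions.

1829

|PF(5,5)| = (5−5+1)·(5+1)^(5−1) = 1·1296 = 1296 (Konheim–Weiss)
E.g. (2,5,4,4,5) → sorted (2,4,4,5,5): b_1=2>1, not a PF.
5^5 − 1296 = 3125 − 1296 = 1829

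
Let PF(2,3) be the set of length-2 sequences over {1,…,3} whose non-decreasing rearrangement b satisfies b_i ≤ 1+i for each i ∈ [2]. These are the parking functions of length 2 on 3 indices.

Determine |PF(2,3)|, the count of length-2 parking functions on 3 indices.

8

Count = (3+1−2)·(3+1)^{2−1} = 2×4 = 8 (Pollak)
Example (3,1) → sorted (1,3): b_i ≤ 1+i ∀i, a PF.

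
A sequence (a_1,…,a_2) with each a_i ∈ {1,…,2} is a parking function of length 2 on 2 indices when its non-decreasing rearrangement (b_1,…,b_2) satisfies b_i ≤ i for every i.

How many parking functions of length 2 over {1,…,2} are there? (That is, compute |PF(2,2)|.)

|PF| = 1·3^1 = 1×3 = 3
Check (1,2) → sorted (1,2): b_i ≤ i ∀i, a PF.

3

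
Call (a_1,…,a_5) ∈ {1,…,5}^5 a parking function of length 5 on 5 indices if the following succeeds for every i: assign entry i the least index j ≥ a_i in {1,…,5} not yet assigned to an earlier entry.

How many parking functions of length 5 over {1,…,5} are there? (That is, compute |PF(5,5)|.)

#PF = 1·6^4 = 1·1296 = 1296 [KW]
One tuple (5,2,4,1,1) → sorted (1,1,2,4,5): b_i ≤ i ∀i, a PF.

1296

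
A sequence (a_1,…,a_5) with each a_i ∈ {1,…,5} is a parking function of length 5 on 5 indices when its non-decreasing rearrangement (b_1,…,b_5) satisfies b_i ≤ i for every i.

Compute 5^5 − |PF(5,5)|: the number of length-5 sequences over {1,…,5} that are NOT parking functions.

#PF = (5+1−5)·(5+1)^{5−1} = 1 · 1296 = 1296 [KW]
Check (5,1,5,1,5) → sorted (1,1,5,5,5): b_3=5>3, not a PF.
5^5 − 1296 = 3125 − 1296 = 1829

1829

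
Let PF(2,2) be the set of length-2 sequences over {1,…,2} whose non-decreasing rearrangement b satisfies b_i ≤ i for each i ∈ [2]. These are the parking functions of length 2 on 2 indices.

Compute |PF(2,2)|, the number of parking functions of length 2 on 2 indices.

|PF(2,2)| = 1·3^1 = 1·3 = 3 (Konheim–Weiss)
Example (2,1) → sorted (1,2): b_i ≤ i ∀i, a PF.

3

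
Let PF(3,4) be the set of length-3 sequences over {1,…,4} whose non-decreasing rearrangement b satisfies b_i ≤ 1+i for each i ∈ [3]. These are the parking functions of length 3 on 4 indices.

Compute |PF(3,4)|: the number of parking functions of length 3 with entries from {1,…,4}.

50

|PF(3,4)| = (5−3)·5^(3−1) = 2 · 25 = 50
One tuple (3,1,1) → sorted (1,1,3): b_i ≤ 1+i ∀i, a PF.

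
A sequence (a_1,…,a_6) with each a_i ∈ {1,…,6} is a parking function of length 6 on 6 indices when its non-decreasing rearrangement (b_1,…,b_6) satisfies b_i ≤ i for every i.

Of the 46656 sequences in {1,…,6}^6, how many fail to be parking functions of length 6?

29849

Count = (7−6)·7^(6−1) = 1·16807 = 16807 [KW]
E.g. (4,6,6,5,5,6) → sorted (4,5,5,6,6,6): b_1=4>1, not a PF.
Total 46656; non-PF = 46656−16807 = 29849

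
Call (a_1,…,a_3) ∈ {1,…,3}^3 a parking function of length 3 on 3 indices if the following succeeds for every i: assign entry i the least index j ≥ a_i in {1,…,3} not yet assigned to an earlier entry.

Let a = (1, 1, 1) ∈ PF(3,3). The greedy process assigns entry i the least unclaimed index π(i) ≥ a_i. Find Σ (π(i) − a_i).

3

Σπ = 3·4/2 = 6 (π permutes [3]); Σa = 1+1+1 = 3; disp = 6−3 = 3.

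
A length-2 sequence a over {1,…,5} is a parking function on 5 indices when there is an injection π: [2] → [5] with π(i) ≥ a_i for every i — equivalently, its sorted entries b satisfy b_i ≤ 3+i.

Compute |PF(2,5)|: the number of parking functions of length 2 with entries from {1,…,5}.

|PF(2,5)| = (5+1−2)·(5+1)^{2−1} = 4 · 6 = 24 [KW]
Check (3,4) → sorted (3,4): b_i ≤ 3+i ∀i, a PF.

24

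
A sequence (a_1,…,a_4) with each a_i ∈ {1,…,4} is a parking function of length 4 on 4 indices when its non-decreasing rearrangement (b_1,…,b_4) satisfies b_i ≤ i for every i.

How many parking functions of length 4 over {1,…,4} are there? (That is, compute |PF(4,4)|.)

125

|PF| = 1·5^3 = 1 · 125 = 125 (Konheim–Weiss)
Example (2,2,2,1) → sorted (1,2,2,2): b_i ≤ i ∀i, a PF.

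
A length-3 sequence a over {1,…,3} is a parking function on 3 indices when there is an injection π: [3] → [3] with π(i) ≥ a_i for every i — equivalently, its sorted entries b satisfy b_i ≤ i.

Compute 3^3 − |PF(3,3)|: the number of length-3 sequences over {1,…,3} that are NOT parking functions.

11

#PF = (3−3+1)·(3+1)^(3−1) = 1 · 16 = 16 (Pollak)
Check (2,3,2) → sorted (2,2,3): b_1=2>1, not a PF.
3^3 − 16 = 27 − 16 = 11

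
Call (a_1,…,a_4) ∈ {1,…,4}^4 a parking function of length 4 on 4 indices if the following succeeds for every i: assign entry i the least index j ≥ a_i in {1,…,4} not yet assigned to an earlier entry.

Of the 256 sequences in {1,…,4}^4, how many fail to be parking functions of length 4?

131

|PF(4,4)| = (4−4+1)·(4+1)^(4−1) = 1 · 125 = 125
One tuple (2,4,4,2) → sorted (2,2,4,4): b_1=2>1, not a PF.
So 256 − 125 = 131 fail.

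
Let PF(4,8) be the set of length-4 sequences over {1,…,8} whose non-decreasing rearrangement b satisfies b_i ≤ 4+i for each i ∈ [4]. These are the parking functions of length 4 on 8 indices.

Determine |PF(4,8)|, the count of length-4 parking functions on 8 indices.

|PF| = (9−4)·9^(4−1) = 5×729 = 3645 (Konheim–Weiss)
Check (4,3,3,1) → sorted (1,3,3,4): b_i ≤ 4+i ∀i, a PF.

3645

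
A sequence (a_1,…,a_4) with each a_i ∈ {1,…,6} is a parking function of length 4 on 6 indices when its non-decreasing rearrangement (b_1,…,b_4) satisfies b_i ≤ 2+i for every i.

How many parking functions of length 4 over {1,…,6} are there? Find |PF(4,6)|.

#PF = (6−4+1)·(6+1)^(4−1) = 3 · 343 = 1029 (Pollak)
Example (6,5,1,1) → sorted (1,1,5,6): b_i ≤ 2+i ∀i, a PF.

1029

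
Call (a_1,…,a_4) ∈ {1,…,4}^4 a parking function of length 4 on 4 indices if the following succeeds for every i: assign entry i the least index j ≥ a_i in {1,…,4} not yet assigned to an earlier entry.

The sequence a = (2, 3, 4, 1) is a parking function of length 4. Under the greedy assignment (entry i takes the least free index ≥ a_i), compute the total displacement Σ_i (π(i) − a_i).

Σπ = 4·5/2 = 10 (π permutes [4]); Σa = 2+3+4+1 = 10; disp = 10−10 = 0.

0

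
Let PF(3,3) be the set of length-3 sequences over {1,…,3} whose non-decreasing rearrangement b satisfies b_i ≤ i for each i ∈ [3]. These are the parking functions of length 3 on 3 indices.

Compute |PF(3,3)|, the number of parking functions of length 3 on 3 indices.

16

#PF = (3−3+1)·(3+1)^(3−1) = 1·16 = 16 [KW]
Example (3,1,1) → sorted (1,1,3): b_i ≤ i ∀i, a PF.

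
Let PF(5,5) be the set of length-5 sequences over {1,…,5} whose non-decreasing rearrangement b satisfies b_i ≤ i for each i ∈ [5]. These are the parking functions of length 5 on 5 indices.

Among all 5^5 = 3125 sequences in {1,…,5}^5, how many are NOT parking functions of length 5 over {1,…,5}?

1829

|PF(5,5)| = (5+1−5)·(5+1)^{5−1} = 1×1296 = 1296 (Konheim–Weiss)
Example (3,5,4,4,5) → sorted (3,4,4,5,5): b_1=3>1, not a PF.
Total 3125; non-PF = 3125−1296 = 1829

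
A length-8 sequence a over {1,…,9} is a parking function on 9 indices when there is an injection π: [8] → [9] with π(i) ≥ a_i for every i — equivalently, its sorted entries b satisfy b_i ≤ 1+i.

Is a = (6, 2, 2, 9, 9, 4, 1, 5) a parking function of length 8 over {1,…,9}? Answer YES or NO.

NO

Order a: b = (1, 2, 2, 4, 5, 6, 9, 9).
  b_1=1 ≤ 2
  b_2=2 ≤ 3
  b_3=2 ≤ 4
  b_4=4 ≤ 5
  b_5=5 ≤ 6
  b_6=6 ≤ 7
  b_7=9 > 8
  fails at i=7 ⇒ NO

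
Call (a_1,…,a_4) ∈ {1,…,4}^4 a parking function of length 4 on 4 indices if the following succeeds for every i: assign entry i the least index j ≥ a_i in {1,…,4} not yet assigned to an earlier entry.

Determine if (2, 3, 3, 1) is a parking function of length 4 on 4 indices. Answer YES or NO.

Order a: b = (1, 2, 3, 3).
  b_1=1 ≤ 1
  b_2=2 ≤ 2
  b_3=3 ≤ 3
  b_4=3 ≤ 4
All bounds hold ⇒ YES

YES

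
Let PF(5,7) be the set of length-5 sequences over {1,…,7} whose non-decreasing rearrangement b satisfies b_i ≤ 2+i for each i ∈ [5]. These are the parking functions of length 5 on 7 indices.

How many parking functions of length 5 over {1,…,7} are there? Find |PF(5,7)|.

12288

#PF = (7−5+1)·(7+1)^(5−1) = 3 · 4096 = 12288 (Pollak)
Example (5,2,1,5,5) → sorted (1,2,5,5,5): b_i ≤ 2+i ∀i, a PF.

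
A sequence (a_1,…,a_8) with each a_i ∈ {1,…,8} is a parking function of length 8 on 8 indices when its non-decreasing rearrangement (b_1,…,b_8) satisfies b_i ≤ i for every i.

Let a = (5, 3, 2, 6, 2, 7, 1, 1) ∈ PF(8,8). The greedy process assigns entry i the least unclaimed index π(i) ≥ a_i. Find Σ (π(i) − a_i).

9

Σπ = 36 ({1..8} each once); Σa = 5+3+2+6+2+7+1+1 = 27; disp = 36−27 = 9.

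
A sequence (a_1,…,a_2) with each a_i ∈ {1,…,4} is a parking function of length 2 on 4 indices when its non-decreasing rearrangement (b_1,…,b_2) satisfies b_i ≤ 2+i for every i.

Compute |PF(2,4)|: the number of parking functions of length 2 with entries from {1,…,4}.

|PF(2,4)| = (5−2)·5^(2−1) = 3·5 = 15 (Pollak)
Check (4,2) → sorted (2,4): b_i ≤ 2+i ∀i, a PF.

15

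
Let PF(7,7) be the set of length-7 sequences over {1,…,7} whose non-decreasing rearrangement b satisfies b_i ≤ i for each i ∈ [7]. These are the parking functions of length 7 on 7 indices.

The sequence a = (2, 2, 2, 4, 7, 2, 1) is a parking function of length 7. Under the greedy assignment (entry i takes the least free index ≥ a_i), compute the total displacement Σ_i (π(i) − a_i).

Σπ = 7·8/2 = 28 (π permutes [7]); Σa = 2+2+2+4+7+2+1 = 20; disp = 28−20 = 8.

8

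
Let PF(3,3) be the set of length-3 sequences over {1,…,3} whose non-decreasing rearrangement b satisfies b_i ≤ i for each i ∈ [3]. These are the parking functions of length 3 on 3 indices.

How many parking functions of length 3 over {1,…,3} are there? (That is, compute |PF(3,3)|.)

16

|PF| = (4−3)·4^(3−1) = 1 · 16 = 16 (Pollak)
E.g. (1,2,3) → sorted (1,2,3): b_i ≤ i ∀i, a PF.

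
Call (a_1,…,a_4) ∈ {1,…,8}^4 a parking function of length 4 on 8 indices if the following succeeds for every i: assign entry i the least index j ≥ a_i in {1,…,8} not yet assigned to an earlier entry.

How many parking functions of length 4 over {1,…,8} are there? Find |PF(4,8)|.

3645

#PF = 5·9^3 = 5 · 729 = 3645 [KW]
Example (6,5,5,4) → sorted (4,5,5,6): b_i ≤ 4+i ∀i, a PF.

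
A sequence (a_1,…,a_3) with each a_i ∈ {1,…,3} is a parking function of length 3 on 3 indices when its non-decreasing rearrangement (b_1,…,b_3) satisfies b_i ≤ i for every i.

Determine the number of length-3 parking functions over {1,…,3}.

#PF = (3+1−3)·(3+1)^{3−1} = 1·16 = 16
E.g. (2,1,1) → sorted (1,1,2): b_i ≤ i ∀i, a PF.

16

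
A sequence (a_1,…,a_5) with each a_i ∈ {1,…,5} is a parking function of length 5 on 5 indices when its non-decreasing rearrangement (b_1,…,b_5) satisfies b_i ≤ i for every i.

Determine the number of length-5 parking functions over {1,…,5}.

1296

|PF| = (5+1−5)·(5+1)^{5−1} = 1 · 1296 = 1296 (Konheim–Weiss)
One tuple (1,4,5,2,2) → sorted (1,2,2,4,5): b_i ≤ i ∀i, a PF.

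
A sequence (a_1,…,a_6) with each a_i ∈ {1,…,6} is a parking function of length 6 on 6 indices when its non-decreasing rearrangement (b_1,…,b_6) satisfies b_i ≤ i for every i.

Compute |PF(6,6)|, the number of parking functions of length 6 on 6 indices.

16807

|PF(6,6)| = 1·7^5 = 1 · 16807 = 16807 (Konheim–Weiss)
E.g. (3,4,6,2,4,1) → sorted (1,2,3,4,4,6): b_i ≤ i ∀i, a PF.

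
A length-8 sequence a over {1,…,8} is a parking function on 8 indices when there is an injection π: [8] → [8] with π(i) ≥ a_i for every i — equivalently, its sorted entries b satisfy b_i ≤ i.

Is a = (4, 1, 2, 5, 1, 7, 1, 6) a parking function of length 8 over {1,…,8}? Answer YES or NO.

Rearranged: b = (1, 1, 1, 2, 4, 5, 6, 7).
  b_1=1 ≤ 1
  b_2=1 ≤ 2
  b_3=1 ≤ 3
  b_4=2 ≤ 4
  b_5=4 ≤ 5
  b_6=5 ≤ 6
  b_7=6 ≤ 7
  b_8=7 ≤ 8
All bounds hold ⇒ YES

YES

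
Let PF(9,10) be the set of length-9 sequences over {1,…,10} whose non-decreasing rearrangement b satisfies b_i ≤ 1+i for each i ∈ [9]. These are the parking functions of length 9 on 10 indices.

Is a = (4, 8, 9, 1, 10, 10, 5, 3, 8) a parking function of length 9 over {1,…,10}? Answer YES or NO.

NO

Rearranged: b = (1, 3, 4, 5, 8, 8, 9, 10, 10).
  b_1=1 ≤ 2
  b_2=3 ≤ 3
  b_3=4 ≤ 4
  b_4=5 ≤ 5
  b_5=8 > 6
  fails at i=5 ⇒ NO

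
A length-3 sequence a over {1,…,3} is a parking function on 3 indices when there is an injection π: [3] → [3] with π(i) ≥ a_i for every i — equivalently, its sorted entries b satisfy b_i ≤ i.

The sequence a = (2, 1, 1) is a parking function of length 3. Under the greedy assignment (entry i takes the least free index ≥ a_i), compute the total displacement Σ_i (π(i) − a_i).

2

Σπ(i) = 1+…+3 = 6; Σa = 2+1+1 = 4; disp = 6−4 = 2.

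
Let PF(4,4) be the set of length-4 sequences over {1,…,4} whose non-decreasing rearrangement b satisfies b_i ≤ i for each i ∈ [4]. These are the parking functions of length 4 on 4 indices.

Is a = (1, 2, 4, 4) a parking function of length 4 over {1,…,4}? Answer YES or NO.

Rearranged: b = (1, 2, 4, 4).
  b_1=1 ≤ 1
  b_2=2 ≤ 2
  b_3=4 > 3
  fails at i=3 ⇒ NO

NO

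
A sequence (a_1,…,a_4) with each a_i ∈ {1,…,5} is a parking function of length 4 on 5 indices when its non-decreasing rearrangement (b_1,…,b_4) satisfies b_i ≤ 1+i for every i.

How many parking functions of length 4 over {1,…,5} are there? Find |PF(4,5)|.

|PF(4,5)| = (5−4+1)·(5+1)^(4−1) = 2 · 216 = 432 [KW]
Check (3,2,3,5) → sorted (2,3,3,5): b_i ≤ 1+i ∀i, a PF.

432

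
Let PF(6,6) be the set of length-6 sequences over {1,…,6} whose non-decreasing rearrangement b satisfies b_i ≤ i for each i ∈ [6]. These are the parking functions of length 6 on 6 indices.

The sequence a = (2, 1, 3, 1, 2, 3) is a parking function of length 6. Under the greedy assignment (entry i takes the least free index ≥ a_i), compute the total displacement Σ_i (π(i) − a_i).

9

Σπ(i) = 1+…+6 = 21; Σa = 2+1+3+1+2+3 = 12; disp = 21−12 = 9.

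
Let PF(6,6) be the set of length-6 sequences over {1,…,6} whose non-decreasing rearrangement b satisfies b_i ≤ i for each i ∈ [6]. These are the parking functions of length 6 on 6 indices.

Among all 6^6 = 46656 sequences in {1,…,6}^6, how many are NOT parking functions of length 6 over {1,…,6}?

29849

|PF| = (6+1−6)·(6+1)^{6−1} = 1·16807 = 16807
Example (5,5,6,2,4,6) → sorted (2,4,5,5,6,6): b_1=2>1, not a PF.
So 46656 − 16807 = 29849 fail.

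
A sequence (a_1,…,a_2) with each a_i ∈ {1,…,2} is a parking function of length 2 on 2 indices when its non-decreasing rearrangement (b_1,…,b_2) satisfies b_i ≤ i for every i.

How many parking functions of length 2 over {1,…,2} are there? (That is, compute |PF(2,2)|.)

|PF| = (2+1−2)·(2+1)^{2−1} = 1·3 = 3 (Pollak)
One tuple (2,1) → sorted (1,2): b_i ≤ i ∀i, a PF.

3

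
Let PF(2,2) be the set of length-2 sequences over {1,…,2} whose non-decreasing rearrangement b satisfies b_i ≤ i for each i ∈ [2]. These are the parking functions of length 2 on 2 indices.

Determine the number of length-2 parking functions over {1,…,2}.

3

|PF(2,2)| = 1·3^1 = 1 · 3 = 3 (Konheim–Weiss)
Check (1,1) → sorted (1,1): b_i ≤ i ∀i, a PF.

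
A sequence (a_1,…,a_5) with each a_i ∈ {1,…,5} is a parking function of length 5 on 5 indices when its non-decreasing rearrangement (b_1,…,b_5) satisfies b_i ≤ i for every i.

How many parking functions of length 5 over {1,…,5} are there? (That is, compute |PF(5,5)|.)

1296

|PF| = (5+1−5)·(5+1)^{5−1} = 1 · 1296 = 1296 (Pollak)
E.g. (2,5,3,1,2) → sorted (1,2,2,3,5): b_i ≤ i ∀i, a PF.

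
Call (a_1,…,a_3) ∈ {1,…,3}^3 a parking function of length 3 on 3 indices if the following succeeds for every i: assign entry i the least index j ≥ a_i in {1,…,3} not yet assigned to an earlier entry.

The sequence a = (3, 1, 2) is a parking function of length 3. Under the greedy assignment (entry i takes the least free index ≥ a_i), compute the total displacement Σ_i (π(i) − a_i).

Σπ = 3·4/2 = 6 (π permutes [3]); Σa = 3+1+2 = 6; disp = 6−6 = 0.

0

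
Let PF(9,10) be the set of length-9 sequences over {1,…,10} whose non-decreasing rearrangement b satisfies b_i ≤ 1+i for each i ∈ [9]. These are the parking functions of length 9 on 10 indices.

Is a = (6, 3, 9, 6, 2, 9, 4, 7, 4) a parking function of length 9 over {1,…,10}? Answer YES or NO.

Order a: b = (2, 3, 4, 4, 6, 6, 7, 9, 9).
  b_1=2 ≤ 2
  b_2=3 ≤ 3
  b_3=4 ≤ 4
  b_4=4 ≤ 5
  b_5=6 ≤ 6
  b_6=6 ≤ 7
  b_7=7 ≤ 8
  b_8=9 ≤ 9
  b_9=9 ≤ 10
All bounds hold ⇒ YES

YES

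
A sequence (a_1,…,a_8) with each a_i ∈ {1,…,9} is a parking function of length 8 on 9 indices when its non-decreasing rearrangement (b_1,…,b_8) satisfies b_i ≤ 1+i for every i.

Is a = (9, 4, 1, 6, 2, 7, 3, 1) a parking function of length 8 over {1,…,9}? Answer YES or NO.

YES

Sorted: b = (1, 1, 2, 3, 4, 6, 7, 9).
  b_1=1 ≤ 2
  b_2=1 ≤ 3
  b_3=2 ≤ 4
  b_4=3 ≤ 5
  b_5=4 ≤ 6
  b_6=6 ≤ 7
  b_7=7 ≤ 8
  b_8=9 ≤ 9
All bounds hold ⇒ YES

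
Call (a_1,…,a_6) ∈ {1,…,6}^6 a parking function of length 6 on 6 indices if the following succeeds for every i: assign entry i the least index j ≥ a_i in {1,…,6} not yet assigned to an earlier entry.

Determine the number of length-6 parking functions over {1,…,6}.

16807

#PF = (6+1−6)·(6+1)^{6−1} = 1 · 16807 = 16807 [KW]
Example (3,1,6,1,1,5) → sorted (1,1,1,3,5,6): b_i ≤ i ∀i, a PF.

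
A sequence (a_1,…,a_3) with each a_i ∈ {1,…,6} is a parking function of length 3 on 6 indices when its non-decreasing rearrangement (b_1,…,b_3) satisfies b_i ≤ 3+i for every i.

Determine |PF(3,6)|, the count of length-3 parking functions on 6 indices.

|PF| = (6+1−3)·(6+1)^{3−1} = 4×49 = 196 (Pollak)
Example (1,6,2) → sorted (1,2,6): b_i ≤ 3+i ∀i, a PF.

196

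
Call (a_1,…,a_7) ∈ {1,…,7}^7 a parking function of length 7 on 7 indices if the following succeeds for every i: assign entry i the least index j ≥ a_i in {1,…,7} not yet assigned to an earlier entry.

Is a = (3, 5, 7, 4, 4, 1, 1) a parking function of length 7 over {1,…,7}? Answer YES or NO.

YES

Sorted: b = (1, 1, 3, 4, 4, 5, 7).
  b_1=1 ≤ 1
  b_2=1 ≤ 2
  b_3=3 ≤ 3
  b_4=4 ≤ 4
  b_5=4 ≤ 5
  b_6=5 ≤ 6
  b_7=7 ≤ 7
All bounds hold ⇒ YES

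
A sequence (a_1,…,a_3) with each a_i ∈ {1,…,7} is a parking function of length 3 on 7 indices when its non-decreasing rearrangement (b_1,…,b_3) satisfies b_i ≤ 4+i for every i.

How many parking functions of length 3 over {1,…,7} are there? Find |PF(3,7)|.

320

#PF = (7−3+1)·(7+1)^(3−1) = 5 · 64 = 320 (Konheim–Weiss)
One tuple (4,1,7) → sorted (1,4,7): b_i ≤ 4+i ∀i, a PF.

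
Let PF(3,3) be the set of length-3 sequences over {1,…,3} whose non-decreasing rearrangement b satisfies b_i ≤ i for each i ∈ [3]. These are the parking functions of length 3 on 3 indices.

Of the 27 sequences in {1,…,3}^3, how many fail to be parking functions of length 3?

11

#PF = (3+1−3)·(3+1)^{3−1} = 1 · 16 = 16 (Pollak)
Check (3,3,2) → sorted (2,3,3): b_1=2>1, not a PF.
Total 27; non-PF = 27−16 = 11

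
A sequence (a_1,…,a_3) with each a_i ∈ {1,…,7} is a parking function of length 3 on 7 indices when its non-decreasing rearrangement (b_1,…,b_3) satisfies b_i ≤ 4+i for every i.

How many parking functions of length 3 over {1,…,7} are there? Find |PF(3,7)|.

#PF = (8−3)·8^(3−1) = 5×64 = 320 (Konheim–Weiss)
Check (6,3,2) → sorted (2,3,6): b_i ≤ 4+i ∀i, a PF.

320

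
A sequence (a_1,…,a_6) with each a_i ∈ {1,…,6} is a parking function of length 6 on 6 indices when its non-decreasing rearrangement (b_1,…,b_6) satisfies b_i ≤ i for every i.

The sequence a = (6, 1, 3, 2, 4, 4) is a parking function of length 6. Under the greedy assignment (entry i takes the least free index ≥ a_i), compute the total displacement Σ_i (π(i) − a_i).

Σπ = 21 ({1..6} each once); Σa = 6+1+3+2+4+4 = 20; disp = 21−20 = 1.

1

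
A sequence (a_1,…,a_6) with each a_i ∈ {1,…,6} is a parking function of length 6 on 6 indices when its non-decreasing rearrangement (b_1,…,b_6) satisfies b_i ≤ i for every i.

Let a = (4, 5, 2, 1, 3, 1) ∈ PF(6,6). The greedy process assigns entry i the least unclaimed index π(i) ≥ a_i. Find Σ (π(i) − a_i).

5

Σπ = 21 ({1..6} each once); Σa = 4+5+2+1+3+1 = 16; disp = 21−16 = 5.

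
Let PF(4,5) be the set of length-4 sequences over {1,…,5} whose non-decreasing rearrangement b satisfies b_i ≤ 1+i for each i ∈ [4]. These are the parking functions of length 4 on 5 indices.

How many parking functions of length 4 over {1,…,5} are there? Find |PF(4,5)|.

432

Count = (5+1−4)·(5+1)^{4−1} = 2×216 = 432 (Pollak)
Check (1,5,3,3) → sorted (1,3,3,5): b_i ≤ 1+i ∀i, a PF.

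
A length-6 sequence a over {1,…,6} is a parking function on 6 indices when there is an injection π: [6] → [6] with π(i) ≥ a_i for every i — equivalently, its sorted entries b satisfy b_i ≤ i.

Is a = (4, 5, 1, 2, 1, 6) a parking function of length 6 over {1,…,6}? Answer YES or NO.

YES

Rearranged: b = (1, 1, 2, 4, 5, 6).
  b_1=1 ≤ 1
  b_2=1 ≤ 2
  b_3=2 ≤ 3
  b_4=4 ≤ 4
  b_5=5 ≤ 5
  b_6=6 ≤ 6
All bounds hold ⇒ YES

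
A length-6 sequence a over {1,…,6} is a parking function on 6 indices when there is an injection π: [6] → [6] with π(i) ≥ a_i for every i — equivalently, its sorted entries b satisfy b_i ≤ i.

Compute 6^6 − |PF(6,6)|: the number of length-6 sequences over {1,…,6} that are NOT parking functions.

#PF = 1·7^5 = 1×16807 = 16807 [KW]
Check (3,1,2,4,6,6) → sorted (1,2,3,4,6,6): b_5=6>5, not a PF.
6^6 − 16807 = 46656 − 16807 = 29849

29849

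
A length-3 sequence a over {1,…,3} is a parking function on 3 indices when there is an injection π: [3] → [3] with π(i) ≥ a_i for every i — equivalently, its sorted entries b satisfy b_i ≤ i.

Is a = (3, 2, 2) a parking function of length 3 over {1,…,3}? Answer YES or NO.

NO

Rearranged: b = (2, 2, 3).
  b_1=2 > 1
  fails at i=1 ⇒ NO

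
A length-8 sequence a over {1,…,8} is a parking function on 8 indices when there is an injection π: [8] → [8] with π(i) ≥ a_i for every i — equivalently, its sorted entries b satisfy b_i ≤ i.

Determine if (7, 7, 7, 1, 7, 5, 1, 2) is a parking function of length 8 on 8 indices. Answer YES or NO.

NO

Sorted: b = (1, 1, 2, 5, 7, 7, 7, 7).
  b_1=1 ≤ 1
  b_2=1 ≤ 2
  b_3=2 ≤ 3
  b_4=5 > 4
  fails at i=4 ⇒ NO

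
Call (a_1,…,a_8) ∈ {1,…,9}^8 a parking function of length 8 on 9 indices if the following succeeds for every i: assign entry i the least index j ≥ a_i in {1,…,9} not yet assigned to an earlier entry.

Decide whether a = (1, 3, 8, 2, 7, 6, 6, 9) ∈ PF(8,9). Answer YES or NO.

NO

Order a: b = (1, 2, 3, 6, 6, 7, 8, 9).
  b_1=1 ≤ 2
  b_2=2 ≤ 3
  b_3=3 ≤ 4
  b_4=6 > 5
  fails at i=4 ⇒ NO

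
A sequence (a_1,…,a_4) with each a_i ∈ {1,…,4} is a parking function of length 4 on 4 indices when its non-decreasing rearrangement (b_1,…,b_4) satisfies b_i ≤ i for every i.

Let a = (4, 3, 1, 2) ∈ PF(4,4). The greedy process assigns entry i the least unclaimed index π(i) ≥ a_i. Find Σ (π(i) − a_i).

0

Σπ = 4·5/2 = 10 (π permutes [4]); Σa = 4+3+1+2 = 10; disp = 10−10 = 0.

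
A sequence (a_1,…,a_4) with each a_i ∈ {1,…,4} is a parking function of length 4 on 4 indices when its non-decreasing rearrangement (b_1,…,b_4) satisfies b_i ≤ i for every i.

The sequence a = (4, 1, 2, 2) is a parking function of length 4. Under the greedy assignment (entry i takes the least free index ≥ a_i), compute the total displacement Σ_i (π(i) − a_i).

Σπ(i) = 1+…+4 = 10; Σa = 4+1+2+2 = 9; disp = 10−9 = 1.

1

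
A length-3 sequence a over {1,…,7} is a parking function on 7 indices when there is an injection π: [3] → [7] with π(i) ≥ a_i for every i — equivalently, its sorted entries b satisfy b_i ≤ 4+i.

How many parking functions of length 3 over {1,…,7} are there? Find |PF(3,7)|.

#PF = 5·8^2 = 5 · 64 = 320 (Konheim–Weiss)
Check (7,3,4) → sorted (3,4,7): b_i ≤ 4+i ∀i, a PF.

320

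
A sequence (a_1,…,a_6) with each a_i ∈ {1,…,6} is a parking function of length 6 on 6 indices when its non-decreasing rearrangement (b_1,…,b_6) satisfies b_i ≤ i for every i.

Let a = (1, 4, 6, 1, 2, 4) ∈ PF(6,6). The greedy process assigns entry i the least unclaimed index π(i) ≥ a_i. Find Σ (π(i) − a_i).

Σπ(i) = 1+…+6 = 21; Σa = 1+4+6+1+2+4 = 18; disp = 21−18 = 3.

3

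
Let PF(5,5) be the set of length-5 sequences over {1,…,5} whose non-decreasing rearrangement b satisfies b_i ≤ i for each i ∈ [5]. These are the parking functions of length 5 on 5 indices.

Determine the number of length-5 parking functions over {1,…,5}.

|PF| = (5+1−5)·(5+1)^{5−1} = 1×1296 = 1296 (Konheim–Weiss)
One tuple (1,1,1,5,2) → sorted (1,1,1,2,5): b_i ≤ i ∀i, a PF.

1296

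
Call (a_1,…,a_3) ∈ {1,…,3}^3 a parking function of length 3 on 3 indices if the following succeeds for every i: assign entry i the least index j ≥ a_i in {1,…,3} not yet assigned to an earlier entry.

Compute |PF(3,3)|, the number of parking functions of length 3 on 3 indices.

#PF = (3−3+1)·(3+1)^(3−1) = 1×16 = 16 [KW]
One tuple (1,2,1) → sorted (1,1,2): b_i ≤ i ∀i, a PF.

16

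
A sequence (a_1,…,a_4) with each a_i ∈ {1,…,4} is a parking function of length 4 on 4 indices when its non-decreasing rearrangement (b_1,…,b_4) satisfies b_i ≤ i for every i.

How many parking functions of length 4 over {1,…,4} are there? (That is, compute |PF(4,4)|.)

125

|PF| = (5−4)·5^(4−1) = 1×125 = 125 (Konheim–Weiss)
One tuple (1,3,2,1) → sorted (1,1,2,3): b_i ≤ i ∀i, a PF.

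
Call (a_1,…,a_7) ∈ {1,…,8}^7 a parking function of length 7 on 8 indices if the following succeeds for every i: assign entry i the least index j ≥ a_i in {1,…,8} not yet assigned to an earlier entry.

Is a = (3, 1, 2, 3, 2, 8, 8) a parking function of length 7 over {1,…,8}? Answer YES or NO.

NO

Rearranged: b = (1, 2, 2, 3, 3, 8, 8).
  b_1=1 ≤ 2
  b_2=2 ≤ 3
  b_3=2 ≤ 4
  b_4=3 ≤ 5
  b_5=3 ≤ 6
  b_6=8 > 7
  fails at i=6 ⇒ NO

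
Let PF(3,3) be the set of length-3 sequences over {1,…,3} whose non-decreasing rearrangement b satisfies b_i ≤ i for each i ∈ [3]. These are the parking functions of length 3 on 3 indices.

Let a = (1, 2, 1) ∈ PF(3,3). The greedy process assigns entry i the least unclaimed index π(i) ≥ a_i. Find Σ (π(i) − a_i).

2

Σπ = 6 ({1..3} each once); Σa = 1+2+1 = 4; disp = 6−4 = 2.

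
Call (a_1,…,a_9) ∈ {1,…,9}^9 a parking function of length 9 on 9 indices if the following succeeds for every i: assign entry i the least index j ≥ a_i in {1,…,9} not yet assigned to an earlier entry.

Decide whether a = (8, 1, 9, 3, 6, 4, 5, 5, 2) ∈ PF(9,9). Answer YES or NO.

Rearranged: b = (1, 2, 3, 4, 5, 5, 6, 8, 9).
  b_1=1 ≤ 1
  b_2=2 ≤ 2
  b_3=3 ≤ 3
  b_4=4 ≤ 4
  b_5=5 ≤ 5
  b_6=5 ≤ 6
  b_7=6 ≤ 7
  b_8=8 ≤ 8
  b_9=9 ≤ 9
All bounds hold ⇒ YES

YES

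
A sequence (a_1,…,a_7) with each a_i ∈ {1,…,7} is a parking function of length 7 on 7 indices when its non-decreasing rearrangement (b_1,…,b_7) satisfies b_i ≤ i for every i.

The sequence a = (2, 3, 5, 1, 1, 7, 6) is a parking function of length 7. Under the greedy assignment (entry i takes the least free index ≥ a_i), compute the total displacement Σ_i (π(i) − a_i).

3

Σπ(i) = 1+…+7 = 28; Σa = 2+3+5+1+1+7+6 = 25; disp = 28−25 = 3.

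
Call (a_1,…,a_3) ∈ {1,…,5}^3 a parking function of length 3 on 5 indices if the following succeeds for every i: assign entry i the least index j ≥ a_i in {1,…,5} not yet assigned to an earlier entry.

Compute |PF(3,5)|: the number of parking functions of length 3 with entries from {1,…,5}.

#PF = (5+1−3)·(5+1)^{3−1} = 3·36 = 108 [KW]
E.g. (1,1,1) → sorted (1,1,1): b_i ≤ 2+i ∀i, a PF.

108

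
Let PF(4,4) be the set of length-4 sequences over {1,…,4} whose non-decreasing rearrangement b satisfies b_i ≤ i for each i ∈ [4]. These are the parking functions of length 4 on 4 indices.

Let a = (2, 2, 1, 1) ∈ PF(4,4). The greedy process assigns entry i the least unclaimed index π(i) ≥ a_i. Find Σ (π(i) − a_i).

4

Σπ(i) = 1+…+4 = 10; Σa = 2+2+1+1 = 6; disp = 10−6 = 4.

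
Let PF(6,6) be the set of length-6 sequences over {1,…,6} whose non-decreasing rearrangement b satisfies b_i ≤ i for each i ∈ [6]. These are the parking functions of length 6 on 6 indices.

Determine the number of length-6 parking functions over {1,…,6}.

16807

#PF = (6−6+1)·(6+1)^(6−1) = 1 · 16807 = 16807 [KW]
E.g. (1,5,2,4,2,3) → sorted (1,2,2,3,4,5): b_i ≤ i ∀i, a PF.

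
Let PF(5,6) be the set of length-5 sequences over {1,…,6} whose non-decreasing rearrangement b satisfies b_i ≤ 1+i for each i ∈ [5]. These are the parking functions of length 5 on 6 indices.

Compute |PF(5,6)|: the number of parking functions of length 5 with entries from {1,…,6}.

4802

Count = (7−5)·7^(5−1) = 2×2401 = 4802 (Konheim–Weiss)
Check (6,5,1,3,3) → sorted (1,3,3,5,6): b_i ≤ 1+i ∀i, a PF.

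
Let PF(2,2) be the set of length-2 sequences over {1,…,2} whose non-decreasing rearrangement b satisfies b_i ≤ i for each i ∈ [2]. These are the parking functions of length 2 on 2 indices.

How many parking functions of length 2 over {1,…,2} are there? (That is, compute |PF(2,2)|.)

Count = (3−2)·3^(2−1) = 1×3 = 3 (Pollak)
E.g. (2,1) → sorted (1,2): b_i ≤ i ∀i, a PF.

3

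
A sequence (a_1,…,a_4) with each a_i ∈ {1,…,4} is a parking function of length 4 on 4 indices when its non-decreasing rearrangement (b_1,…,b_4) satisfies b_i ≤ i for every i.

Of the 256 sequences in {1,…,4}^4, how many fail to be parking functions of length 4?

Count = (5−4)·5^(4−1) = 1 · 125 = 125 (Pollak)
One tuple (4,4,4,4) → sorted (4,4,4,4): b_1=4>1, not a PF.
4^4 − 125 = 256 − 125 = 131

131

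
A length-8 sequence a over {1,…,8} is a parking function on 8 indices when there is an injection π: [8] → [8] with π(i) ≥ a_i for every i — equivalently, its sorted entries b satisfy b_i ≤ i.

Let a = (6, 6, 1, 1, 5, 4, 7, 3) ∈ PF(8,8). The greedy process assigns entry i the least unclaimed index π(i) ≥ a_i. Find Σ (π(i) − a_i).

Σπ = 8·9/2 = 36 (π permutes [8]); Σa = 6+6+1+1+5+4+7+3 = 33; disp = 36−33 = 3.

3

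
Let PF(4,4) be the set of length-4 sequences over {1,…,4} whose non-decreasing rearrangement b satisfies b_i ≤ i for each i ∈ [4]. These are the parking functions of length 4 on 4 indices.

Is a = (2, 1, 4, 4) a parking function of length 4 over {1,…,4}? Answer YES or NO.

Sorted: b = (1, 2, 4, 4).
  b_1=1 ≤ 1
  b_2=2 ≤ 2
  b_3=4 > 3
  fails at i=3 ⇒ NO

NO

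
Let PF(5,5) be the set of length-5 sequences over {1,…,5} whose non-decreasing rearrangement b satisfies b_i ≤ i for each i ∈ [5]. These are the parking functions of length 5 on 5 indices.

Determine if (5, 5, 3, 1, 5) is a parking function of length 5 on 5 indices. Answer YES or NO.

NO

Order a: b = (1, 3, 5, 5, 5).
  b_1=1 ≤ 1
  b_2=3 > 2
  fails at i=2 ⇒ NO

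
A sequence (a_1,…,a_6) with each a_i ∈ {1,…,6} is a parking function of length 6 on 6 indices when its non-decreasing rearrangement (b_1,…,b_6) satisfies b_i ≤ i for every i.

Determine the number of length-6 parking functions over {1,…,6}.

|PF(6,6)| = (6−6+1)·(6+1)^(6−1) = 1·16807 = 16807 (Konheim–Weiss)
Check (3,2,3,1,2,1) → sorted (1,1,2,2,3,3): b_i ≤ i ∀i, a PF.

16807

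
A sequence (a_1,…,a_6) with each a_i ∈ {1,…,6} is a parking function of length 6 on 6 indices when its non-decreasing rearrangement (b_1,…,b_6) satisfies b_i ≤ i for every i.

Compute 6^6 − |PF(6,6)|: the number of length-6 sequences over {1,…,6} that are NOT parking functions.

29849

|PF| = (7−6)·7^(6−1) = 1×16807 = 16807 (Pollak)
E.g. (6,4,5,1,6,6) → sorted (1,4,5,6,6,6): b_2=4>2, not a PF.
So 46656 − 16807 = 29849 fail.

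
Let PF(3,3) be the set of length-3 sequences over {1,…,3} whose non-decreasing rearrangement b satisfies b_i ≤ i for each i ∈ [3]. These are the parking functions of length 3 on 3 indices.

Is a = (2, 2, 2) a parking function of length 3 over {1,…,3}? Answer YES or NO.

Order a: b = (2, 2, 2).
  b_1=2 > 1
  fails at i=1 ⇒ NO

NO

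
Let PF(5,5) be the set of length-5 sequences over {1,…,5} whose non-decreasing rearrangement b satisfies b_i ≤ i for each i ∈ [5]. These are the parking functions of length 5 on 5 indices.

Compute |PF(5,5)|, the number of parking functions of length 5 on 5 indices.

|PF(5,5)| = (6−5)·6^(5−1) = 1×1296 = 1296 (Konheim–Weiss)
One tuple (1,3,2,2,3) → sorted (1,2,2,3,3): b_i ≤ i ∀i, a PF.

1296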